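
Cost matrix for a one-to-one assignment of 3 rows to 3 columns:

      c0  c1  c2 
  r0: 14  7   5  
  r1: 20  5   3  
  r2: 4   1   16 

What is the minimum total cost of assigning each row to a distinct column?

Minimum assignment cost: 14

one of 2 optimal assignments: row0→col1 (cost 7), row1→col2 (cost 3), row2→col0 (cost 4)
total = 7 + 3 + 4 = 14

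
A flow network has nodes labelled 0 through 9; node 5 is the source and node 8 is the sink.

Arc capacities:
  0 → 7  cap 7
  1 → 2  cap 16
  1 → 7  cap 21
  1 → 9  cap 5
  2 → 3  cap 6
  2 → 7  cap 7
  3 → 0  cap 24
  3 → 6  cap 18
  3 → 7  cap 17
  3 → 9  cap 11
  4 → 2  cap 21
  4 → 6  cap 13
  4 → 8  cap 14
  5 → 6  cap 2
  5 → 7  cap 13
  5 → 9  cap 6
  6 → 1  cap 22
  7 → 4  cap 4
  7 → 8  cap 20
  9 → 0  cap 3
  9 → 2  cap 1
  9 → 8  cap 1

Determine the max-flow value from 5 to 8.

Maximum flow value: 20

augment #1: 5→7→8 bottleneck 13, total now 13
augment #2: 5→9→8 bottleneck 1, total now 14
augment #3: 5→6→1→7→8 bottleneck 2, total now 16
augment #4: 5→9→0→7→8 bottleneck 3, total now 19
augment #5: 5→9→2→7→8 bottleneck 1, total now 20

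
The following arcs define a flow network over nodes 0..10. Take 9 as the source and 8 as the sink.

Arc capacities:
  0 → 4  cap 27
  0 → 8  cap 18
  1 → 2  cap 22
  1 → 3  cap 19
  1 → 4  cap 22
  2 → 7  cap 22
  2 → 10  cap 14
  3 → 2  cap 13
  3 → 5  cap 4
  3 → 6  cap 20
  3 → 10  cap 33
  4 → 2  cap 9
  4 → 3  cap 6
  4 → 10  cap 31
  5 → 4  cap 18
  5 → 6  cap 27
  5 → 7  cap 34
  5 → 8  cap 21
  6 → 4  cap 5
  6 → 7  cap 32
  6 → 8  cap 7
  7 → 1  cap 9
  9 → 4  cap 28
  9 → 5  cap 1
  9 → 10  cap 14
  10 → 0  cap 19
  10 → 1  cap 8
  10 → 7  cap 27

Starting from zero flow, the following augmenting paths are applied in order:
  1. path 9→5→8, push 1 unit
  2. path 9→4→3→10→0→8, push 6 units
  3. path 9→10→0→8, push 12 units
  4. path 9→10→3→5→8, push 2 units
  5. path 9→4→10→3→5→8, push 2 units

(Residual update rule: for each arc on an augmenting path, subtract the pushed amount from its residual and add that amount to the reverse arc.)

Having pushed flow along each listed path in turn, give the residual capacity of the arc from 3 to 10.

after path 1 (9→5→8, push 1): res(3,10)=33
after path 2 (9→4→3→10→0→8, push 6): res(3,10)=27
after path 3 (9→10→0→8, push 12): res(3,10)=27
after path 4 (9→10→3→5→8, push 2): res(3,10)=29
after path 5 (9→4→10→3→5→8, push 2): res(3,10)=31

Residual capacity of (3,10): 31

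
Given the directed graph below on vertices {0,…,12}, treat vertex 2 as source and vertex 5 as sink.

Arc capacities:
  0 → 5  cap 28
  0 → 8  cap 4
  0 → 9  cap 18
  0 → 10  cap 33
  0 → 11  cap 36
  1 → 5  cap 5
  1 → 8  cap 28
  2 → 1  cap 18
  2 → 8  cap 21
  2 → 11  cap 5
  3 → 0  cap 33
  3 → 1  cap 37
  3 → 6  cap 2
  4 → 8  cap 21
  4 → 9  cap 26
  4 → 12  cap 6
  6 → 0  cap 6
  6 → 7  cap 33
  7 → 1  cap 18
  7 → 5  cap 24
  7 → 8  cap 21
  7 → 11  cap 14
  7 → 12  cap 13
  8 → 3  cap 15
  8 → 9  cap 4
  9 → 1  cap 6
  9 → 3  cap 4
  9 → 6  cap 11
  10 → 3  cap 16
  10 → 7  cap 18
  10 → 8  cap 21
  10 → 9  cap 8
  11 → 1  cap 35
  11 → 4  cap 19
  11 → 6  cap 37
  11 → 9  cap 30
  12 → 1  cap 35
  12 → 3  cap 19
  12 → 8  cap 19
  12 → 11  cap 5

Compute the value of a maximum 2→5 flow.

augment #1: 2→1→5 bottleneck 5, total now 5
augment #2: 2→8→3→0→5 bottleneck 15, total now 20
augment #3: 2→11→6→0→5 bottleneck 5, total now 25
augment #4: 2→8→9→3→0→5 bottleneck 4, total now 29

Maximum flow value: 29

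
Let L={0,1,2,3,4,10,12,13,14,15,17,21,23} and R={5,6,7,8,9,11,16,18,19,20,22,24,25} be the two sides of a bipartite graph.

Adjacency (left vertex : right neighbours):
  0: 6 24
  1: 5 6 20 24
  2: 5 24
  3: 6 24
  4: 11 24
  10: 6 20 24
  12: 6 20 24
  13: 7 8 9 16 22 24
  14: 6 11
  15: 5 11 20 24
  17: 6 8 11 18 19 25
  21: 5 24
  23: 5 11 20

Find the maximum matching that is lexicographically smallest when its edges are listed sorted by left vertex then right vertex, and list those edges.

Lex-smallest maximum matching: {(0,6), (1,5), (2,24), (4,11), (10,20), (13,7), (17,8)}

|M| = 7 (so the lex-smallest maximum matching has 7 edges)
process left vertices in ascending order; for each, take the smallest-labelled available neighbour that still permits 7 edges overall, or leave it unmatched if none does
lex-smallest matching: {0-6, 1-5, 2-24, 4-11, 10-20, 13-7, 17-8}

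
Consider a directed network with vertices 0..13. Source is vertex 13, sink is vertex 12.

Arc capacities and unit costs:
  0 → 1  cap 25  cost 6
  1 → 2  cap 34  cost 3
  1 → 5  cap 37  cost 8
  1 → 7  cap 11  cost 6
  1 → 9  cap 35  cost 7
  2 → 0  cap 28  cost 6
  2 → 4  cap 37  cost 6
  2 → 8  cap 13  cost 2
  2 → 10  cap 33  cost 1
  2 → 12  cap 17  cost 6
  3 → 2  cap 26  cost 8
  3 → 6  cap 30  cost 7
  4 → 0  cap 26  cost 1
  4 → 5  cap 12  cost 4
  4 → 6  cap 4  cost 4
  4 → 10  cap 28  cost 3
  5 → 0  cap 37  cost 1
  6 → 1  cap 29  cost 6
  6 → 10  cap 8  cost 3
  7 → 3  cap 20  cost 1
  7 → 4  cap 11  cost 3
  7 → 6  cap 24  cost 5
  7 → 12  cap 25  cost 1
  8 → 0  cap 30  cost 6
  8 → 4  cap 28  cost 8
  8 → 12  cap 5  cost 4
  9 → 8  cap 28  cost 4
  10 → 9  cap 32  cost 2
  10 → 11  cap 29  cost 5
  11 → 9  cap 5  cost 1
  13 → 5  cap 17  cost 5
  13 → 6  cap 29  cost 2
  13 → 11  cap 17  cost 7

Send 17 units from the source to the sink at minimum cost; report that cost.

shortest-cost path #1: 13→6→1→7→12 push 11 @ unit cost 15 (adds 165)
shortest-cost path #2: 13→6→10→9→8→12 push 5 @ unit cost 15 (adds 75)
shortest-cost path #3: 13→6→1→2→12 push 1 @ unit cost 17 (adds 17)
total cost = 257

Minimum cost for 17 units: 257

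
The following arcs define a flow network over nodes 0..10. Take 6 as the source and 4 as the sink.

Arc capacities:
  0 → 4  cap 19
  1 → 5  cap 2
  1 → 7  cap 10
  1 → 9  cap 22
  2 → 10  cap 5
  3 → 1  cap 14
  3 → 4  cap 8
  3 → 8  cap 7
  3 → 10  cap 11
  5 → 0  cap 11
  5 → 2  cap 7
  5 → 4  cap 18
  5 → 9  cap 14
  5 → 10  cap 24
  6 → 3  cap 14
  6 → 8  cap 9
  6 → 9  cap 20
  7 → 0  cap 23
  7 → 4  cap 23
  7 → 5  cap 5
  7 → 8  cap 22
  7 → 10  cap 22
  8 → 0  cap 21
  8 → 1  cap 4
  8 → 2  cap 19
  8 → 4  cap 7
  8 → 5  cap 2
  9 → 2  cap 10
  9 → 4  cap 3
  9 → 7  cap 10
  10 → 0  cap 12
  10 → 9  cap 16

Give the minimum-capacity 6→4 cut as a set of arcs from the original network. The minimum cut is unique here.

augment #1: 6→3→4 push 8
augment #2: 6→8→4 push 7
augment #3: 6→9→4 push 3
augment #4: 6→8→0→4 push 2
augment #5: 6→9→7→4 push 10
augment #6: 6→3→1→5→4 push 2
augment #7: 6→3→1→7→4 push 4
augment #8: 6→9→2→10→0→4 push 5
max flow = 41; residual-reachable set from 6 gives S-side
cut edges (S→T): {(2,10), (6,3), (6,8), (9,4), (9,7)} total cap 41

Min-cut arcs: {(2,10), (6,3), (6,8), (9,4), (9,7)} (total capacity 41)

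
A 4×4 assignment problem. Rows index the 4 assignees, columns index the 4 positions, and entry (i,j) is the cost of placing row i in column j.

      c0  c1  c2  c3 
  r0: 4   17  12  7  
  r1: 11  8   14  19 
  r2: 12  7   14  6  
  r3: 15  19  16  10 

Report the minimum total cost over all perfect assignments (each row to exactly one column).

Minimum assignment cost: 34

optimal assignment: row0→col0 (cost 4), row1→col1 (cost 8), row2→col3 (cost 6), row3→col2 (cost 16)
total = 4 + 8 + 6 + 16 = 34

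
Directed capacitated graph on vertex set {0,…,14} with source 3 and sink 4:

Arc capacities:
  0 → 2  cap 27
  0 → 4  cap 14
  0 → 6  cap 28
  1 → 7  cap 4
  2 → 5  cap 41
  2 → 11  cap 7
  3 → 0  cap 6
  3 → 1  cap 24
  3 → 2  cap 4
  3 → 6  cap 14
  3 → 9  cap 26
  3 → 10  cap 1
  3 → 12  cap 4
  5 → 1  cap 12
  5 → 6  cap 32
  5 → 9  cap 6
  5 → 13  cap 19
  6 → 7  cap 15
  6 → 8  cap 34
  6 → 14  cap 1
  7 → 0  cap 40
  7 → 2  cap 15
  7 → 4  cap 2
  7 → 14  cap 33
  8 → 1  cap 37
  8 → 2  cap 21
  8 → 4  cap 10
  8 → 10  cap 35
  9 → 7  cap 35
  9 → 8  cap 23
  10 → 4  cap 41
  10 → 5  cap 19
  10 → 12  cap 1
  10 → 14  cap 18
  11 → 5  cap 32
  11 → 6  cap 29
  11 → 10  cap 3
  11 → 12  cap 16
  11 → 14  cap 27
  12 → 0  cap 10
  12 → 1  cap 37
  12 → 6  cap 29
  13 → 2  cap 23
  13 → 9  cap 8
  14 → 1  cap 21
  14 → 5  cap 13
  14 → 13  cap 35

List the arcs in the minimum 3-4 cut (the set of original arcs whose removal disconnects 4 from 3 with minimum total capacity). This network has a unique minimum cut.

augment #1: 3→0→4 push 6
augment #2: 3→10→4 push 1
augment #3: 3→1→7→4 push 2
augment #4: 3→6→8→4 push 10
augment #5: 3→12→0→4 push 4
augment #6: 3→1→7→0→4 push 2
augment #7: 3→2→11→10→4 push 3
augment #8: 3→6→7→0→4 push 2
augment #9: 3→6→8→10→4 push 2
augment #10: 3→9→8→10→4 push 23
augment #11: 3→2→5→6→8→10→4 push 1
augment #12: 3→9→7→6→8→10→4 push 2
augment #13: 3→9→7→0→6→8→10→4 push 1
max flow = 59; residual-reachable set from 3 gives S-side
cut edges (S→T): {(1,7), (3,0), (3,2), (3,6), (3,9), (3,10), (3,12)} total cap 59

Min-cut arcs: {(1,7), (3,0), (3,2), (3,6), (3,9), (3,10), (3,12)} (total capacity 59)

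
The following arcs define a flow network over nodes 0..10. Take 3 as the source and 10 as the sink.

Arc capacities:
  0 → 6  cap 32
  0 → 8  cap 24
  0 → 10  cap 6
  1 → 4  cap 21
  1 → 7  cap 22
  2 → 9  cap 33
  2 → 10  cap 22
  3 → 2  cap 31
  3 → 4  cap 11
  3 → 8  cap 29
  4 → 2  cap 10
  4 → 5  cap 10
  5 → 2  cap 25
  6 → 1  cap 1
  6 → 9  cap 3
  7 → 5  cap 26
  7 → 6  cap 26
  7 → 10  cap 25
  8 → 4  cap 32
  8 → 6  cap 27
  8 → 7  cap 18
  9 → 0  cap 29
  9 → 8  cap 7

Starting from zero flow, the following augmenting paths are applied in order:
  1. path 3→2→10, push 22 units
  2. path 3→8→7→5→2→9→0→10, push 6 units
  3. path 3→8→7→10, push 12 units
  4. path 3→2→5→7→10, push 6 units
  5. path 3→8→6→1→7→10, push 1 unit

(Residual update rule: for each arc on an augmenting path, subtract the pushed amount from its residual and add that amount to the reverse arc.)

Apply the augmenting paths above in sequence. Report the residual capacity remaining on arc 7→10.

Residual capacity of (7,10): 6

after path 1 (3→2→10, push 22): res(7,10)=25
after path 2 (3→8→7→5→2→9→0→10, push 6): res(7,10)=25
after path 3 (3→8→7→10, push 12): res(7,10)=13
after path 4 (3→2→5→7→10, push 6): res(7,10)=7
after path 5 (3→8→6→1→7→10, push 1): res(7,10)=6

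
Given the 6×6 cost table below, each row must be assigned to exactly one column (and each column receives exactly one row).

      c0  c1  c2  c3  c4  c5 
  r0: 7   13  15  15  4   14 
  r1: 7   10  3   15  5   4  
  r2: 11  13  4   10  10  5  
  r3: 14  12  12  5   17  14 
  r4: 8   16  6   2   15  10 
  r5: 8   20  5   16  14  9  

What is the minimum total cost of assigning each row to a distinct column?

Minimum assignment cost: 34

one of 2 optimal assignments: row0→col4 (cost 4), row1→col2 (cost 3), row2→col5 (cost 5), row3→col1 (cost 12), row4→col3 (cost 2), row5→col0 (cost 8)
total = 4 + 3 + 5 + 12 + 2 + 8 = 34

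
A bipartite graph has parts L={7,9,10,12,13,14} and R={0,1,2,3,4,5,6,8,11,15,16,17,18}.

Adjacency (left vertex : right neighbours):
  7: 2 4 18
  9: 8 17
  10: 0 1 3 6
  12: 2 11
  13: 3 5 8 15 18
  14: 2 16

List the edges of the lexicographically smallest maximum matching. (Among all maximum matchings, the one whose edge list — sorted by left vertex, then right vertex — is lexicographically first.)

Lex-smallest maximum matching: {(7,2), (9,8), (10,0), (12,11), (13,3), (14,16)}

|M| = 6 (so the lex-smallest maximum matching has 6 edges)
process left vertices in ascending order; for each, take the smallest-labelled available neighbour that still permits 6 edges overall, or leave it unmatched if none does
lex-smallest matching: {7-2, 9-8, 10-0, 12-11, 13-3, 14-16}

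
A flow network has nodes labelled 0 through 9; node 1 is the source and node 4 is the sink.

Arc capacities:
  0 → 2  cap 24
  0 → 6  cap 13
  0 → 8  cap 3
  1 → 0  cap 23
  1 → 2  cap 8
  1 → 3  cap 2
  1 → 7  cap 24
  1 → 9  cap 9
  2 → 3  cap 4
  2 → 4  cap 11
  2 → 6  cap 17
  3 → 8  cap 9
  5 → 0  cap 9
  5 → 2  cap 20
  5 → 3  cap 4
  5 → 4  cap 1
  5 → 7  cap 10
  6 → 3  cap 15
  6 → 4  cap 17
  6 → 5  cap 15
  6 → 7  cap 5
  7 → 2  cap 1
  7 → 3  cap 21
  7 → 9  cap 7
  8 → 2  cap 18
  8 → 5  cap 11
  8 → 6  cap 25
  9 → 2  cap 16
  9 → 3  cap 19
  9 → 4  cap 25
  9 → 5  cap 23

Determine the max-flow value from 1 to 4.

augment #1: 1→2→4 bottleneck 8, total now 8
augment #2: 1→9→4 bottleneck 9, total now 17
augment #3: 1→0→2→4 bottleneck 3, total now 20
augment #4: 1→0→6→4 bottleneck 13, total now 33
augment #5: 1→7→9→4 bottleneck 7, total now 40
augment #6: 1→0→2→6→4 bottleneck 4, total now 44
augment #7: 1→0→8→5→4 bottleneck 1, total now 45

Maximum flow value: 45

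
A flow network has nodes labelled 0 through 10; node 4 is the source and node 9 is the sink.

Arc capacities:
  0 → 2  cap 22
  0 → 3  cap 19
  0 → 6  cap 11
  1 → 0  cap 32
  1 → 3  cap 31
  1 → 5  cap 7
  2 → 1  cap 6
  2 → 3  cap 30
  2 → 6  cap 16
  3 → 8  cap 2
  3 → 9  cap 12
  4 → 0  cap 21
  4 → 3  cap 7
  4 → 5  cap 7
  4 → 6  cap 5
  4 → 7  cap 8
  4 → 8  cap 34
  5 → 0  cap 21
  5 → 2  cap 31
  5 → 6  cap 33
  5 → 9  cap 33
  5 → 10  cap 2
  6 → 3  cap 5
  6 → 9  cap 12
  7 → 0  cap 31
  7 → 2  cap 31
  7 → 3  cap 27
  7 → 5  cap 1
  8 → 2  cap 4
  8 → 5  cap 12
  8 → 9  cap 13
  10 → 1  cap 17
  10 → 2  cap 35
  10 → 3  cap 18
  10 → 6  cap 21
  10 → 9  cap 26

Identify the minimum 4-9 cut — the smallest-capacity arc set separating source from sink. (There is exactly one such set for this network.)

Min-cut arcs: {(2,1), (3,9), (4,5), (6,9), (7,5), (8,5), (8,9)} (total capacity 63)

augment #1: 4→3→9 push 7
augment #2: 4→5→9 push 7
augment #3: 4→6→9 push 5
augment #4: 4→8→9 push 13
augment #5: 4→0→3→9 push 5
augment #6: 4→0→6→9 push 7
augment #7: 4→7→5→9 push 1
augment #8: 4→8→5→9 push 12
augment #9: 4→0→2→1→5→9 push 6
max flow = 63; residual-reachable set from 4 gives S-side
cut edges (S→T): {(2,1), (3,9), (4,5), (6,9), (7,5), (8,5), (8,9)} total cap 63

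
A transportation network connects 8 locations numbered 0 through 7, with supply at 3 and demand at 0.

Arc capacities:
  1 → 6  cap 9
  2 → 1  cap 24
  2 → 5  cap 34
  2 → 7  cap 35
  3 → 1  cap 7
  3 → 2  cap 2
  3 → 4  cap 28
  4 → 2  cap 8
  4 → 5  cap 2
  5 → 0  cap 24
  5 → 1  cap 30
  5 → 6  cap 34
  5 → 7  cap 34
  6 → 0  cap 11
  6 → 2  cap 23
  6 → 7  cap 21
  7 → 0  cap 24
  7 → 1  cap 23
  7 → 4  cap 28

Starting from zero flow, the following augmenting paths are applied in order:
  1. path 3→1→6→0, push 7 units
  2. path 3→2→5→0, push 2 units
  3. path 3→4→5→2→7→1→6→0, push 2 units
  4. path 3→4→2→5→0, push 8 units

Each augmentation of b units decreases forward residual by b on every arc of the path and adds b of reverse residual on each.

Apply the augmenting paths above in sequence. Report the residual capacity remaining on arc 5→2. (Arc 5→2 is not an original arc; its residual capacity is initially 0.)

after path 1 (3→1→6→0, push 7): res(5,2)=0
after path 2 (3→2→5→0, push 2): res(5,2)=2
after path 3 (3→4→5→2→7→1→6→0, push 2): res(5,2)=0
after path 4 (3→4→2→5→0, push 8): res(5,2)=8

Residual capacity of (5,2): 8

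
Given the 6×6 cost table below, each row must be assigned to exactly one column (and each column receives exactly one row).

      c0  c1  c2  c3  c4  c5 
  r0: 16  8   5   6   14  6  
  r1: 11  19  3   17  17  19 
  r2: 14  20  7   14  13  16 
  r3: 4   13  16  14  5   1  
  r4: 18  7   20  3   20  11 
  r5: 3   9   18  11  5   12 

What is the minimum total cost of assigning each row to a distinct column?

Minimum assignment cost: 31

optimal assignment: row0→col1 (cost 8), row1→col2 (cost 3), row2→col4 (cost 13), row3→col5 (cost 1), row4→col3 (cost 3), row5→col0 (cost 3)
total = 8 + 3 + 13 + 1 + 3 + 3 = 31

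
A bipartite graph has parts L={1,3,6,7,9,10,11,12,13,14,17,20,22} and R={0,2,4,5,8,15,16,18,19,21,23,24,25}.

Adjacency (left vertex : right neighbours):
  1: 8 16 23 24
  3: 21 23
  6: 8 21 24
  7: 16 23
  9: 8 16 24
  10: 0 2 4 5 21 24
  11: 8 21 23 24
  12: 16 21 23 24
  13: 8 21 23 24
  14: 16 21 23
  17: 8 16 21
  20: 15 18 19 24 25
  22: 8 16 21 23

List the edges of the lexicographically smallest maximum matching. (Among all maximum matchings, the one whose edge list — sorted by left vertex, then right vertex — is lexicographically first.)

Lex-smallest maximum matching: {(1,8), (3,21), (6,24), (7,16), (10,0), (11,23), (20,15)}

|M| = 7 (so the lex-smallest maximum matching has 7 edges)
process left vertices in ascending order; for each, take the smallest-labelled available neighbour that still permits 7 edges overall, or leave it unmatched if none does
lex-smallest matching: {1-8, 3-21, 6-24, 7-16, 10-0, 11-23, 20-15}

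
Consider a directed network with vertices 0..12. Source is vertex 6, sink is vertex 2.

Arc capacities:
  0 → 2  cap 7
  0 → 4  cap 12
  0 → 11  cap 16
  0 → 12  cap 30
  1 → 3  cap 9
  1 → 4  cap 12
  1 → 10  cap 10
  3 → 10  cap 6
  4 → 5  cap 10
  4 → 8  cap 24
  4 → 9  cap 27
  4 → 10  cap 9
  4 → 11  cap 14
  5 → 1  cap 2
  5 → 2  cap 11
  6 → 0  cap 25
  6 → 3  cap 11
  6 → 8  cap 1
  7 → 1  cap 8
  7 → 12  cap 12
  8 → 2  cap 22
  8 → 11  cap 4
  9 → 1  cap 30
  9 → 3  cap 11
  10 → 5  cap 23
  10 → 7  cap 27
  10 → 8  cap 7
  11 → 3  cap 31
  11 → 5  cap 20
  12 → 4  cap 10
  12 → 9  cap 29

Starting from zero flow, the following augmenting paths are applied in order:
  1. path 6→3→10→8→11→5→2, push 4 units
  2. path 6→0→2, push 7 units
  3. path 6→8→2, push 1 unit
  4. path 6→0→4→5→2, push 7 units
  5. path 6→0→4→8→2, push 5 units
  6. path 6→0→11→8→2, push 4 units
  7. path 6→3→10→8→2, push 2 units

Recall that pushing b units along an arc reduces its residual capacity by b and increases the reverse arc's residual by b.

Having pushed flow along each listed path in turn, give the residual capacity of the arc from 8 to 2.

Residual capacity of (8,2): 10

after path 1 (6→3→10→8→11→5→2, push 4): res(8,2)=22
after path 2 (6→0→2, push 7): res(8,2)=22
after path 3 (6→8→2, push 1): res(8,2)=21
after path 4 (6→0→4→5→2, push 7): res(8,2)=21
after path 5 (6→0→4→8→2, push 5): res(8,2)=16
after path 6 (6→0→11→8→2, push 4): res(8,2)=12
after path 7 (6→3→10→8→2, push 2): res(8,2)=10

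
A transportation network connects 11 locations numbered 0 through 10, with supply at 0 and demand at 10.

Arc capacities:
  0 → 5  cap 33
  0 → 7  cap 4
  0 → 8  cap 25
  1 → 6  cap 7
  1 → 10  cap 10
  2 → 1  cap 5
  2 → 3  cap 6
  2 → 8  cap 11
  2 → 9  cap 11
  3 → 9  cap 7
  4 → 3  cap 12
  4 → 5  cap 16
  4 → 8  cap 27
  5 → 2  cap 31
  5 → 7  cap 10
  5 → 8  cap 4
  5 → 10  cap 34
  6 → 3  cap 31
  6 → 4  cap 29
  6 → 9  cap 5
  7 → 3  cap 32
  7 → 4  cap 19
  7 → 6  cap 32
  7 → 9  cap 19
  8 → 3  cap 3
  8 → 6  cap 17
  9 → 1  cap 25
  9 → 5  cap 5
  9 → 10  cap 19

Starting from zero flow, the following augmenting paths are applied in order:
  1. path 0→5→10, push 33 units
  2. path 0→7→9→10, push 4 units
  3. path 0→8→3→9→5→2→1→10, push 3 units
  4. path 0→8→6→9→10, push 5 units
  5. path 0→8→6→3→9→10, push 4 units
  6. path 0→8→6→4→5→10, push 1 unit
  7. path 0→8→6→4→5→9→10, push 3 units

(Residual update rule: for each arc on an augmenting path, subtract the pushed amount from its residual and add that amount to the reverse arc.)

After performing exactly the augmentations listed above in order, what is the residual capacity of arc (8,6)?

Residual capacity of (8,6): 4

after path 1 (0→5→10, push 33): res(8,6)=17
after path 2 (0→7→9→10, push 4): res(8,6)=17
after path 3 (0→8→3→9→5→2→1→10, push 3): res(8,6)=17
after path 4 (0→8→6→9→10, push 5): res(8,6)=12
after path 5 (0→8→6→3→9→10, push 4): res(8,6)=8
after path 6 (0→8→6→4→5→10, push 1): res(8,6)=7
after path 7 (0→8→6→4→5→9→10, push 3): res(8,6)=4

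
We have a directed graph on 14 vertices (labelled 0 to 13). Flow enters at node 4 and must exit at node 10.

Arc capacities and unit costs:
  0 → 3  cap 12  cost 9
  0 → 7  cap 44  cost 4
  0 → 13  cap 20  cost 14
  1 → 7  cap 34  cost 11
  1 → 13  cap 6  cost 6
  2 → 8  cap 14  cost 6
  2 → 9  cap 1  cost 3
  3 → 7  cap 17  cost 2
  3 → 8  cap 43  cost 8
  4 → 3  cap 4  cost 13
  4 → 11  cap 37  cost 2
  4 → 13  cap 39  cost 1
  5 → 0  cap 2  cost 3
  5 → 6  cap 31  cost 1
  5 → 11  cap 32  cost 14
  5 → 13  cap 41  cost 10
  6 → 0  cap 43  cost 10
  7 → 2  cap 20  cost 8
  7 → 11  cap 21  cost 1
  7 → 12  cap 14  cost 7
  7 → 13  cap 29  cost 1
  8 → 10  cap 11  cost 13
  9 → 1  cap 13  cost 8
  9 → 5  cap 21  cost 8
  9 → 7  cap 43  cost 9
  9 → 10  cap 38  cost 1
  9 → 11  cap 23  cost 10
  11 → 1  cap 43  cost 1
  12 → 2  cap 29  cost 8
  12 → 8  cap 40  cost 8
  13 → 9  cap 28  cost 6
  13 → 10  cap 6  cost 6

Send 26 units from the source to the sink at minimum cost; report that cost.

Minimum cost for 26 units: 202

shortest-cost path #1: 4→13→10 push 6 @ unit cost 7 (adds 42)
shortest-cost path #2: 4→13→9→10 push 20 @ unit cost 8 (adds 160)
total cost = 202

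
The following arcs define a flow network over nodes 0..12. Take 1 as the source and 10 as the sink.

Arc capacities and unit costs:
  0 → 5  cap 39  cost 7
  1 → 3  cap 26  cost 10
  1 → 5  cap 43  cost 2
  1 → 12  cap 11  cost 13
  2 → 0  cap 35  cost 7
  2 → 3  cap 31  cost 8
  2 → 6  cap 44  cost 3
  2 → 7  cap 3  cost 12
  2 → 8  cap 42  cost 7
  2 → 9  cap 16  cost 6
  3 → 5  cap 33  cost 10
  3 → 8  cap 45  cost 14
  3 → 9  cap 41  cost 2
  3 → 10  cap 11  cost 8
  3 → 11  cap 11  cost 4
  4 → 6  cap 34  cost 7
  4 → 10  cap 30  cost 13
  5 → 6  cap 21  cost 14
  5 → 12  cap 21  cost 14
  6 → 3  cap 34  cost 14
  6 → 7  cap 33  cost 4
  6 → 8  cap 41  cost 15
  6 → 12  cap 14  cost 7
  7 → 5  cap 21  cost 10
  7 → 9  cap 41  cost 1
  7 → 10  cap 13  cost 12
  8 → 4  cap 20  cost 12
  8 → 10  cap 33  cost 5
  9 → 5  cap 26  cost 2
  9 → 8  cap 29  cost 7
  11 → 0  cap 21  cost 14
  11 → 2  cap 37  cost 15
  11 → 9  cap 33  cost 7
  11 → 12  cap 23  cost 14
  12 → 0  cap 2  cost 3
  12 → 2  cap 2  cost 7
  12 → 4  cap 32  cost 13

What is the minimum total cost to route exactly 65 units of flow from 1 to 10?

Minimum cost for 65 units: 1947

shortest-cost path #1: 1→3→10 push 11 @ unit cost 18 (adds 198)
shortest-cost path #2: 1→3→9→8→10 push 15 @ unit cost 24 (adds 360)
shortest-cost path #3: 1→5→6→7→10 push 13 @ unit cost 32 (adds 416)
shortest-cost path #4: 1→12→2→8→10 push 2 @ unit cost 32 (adds 64)
shortest-cost path #5: 1→5→6→7→9→8→10 push 8 @ unit cost 33 (adds 264)
shortest-cost path #6: 1→12→4→10 push 9 @ unit cost 39 (adds 351)
shortest-cost path #7: 1→5→12→4→10 push 7 @ unit cost 42 (adds 294)
total cost = 1947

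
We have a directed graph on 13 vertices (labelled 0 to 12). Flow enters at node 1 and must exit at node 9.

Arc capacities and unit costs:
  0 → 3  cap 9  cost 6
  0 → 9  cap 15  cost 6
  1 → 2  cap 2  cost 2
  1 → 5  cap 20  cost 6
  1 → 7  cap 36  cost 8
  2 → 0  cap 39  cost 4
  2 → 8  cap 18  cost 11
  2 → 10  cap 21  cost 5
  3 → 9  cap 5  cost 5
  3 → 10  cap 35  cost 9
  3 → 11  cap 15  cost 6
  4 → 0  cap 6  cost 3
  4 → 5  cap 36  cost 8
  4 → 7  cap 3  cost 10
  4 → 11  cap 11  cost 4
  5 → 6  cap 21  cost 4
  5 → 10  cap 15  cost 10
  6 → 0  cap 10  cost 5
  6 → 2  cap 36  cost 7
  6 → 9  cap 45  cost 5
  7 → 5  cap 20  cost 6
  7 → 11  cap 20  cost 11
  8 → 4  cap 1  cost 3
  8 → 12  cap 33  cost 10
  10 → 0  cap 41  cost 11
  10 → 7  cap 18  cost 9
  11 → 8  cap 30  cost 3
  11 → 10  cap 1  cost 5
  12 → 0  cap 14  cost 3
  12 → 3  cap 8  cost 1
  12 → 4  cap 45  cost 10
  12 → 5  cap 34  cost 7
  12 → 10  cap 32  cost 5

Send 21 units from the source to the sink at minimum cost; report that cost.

Minimum cost for 21 units: 309

shortest-cost path #1: 1→2→0→9 push 2 @ unit cost 12 (adds 24)
shortest-cost path #2: 1→5→6→9 push 19 @ unit cost 15 (adds 285)
total cost = 309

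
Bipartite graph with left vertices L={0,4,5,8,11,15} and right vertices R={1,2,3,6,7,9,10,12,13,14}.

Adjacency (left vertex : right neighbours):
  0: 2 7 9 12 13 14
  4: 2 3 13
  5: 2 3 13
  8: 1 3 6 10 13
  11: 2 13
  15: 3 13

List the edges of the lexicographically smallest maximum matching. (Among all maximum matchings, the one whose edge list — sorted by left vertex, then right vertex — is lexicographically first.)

Lex-smallest maximum matching: {(0,7), (4,2), (5,3), (8,1), (11,13)}

|M| = 5 (so the lex-smallest maximum matching has 5 edges)
process left vertices in ascending order; for each, take the smallest-labelled available neighbour that still permits 5 edges overall, or leave it unmatched if none does
lex-smallest matching: {0-7, 4-2, 5-3, 8-1, 11-13}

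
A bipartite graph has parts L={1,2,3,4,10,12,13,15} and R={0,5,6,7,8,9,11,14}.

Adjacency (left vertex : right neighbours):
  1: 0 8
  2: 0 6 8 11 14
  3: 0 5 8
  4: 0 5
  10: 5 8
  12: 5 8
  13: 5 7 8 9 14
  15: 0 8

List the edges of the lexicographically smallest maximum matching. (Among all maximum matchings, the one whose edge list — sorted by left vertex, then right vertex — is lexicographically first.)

|M| = 5 (so the lex-smallest maximum matching has 5 edges)
process left vertices in ascending order; for each, take the smallest-labelled available neighbour that still permits 5 edges overall, or leave it unmatched if none does
lex-smallest matching: {1-0, 2-6, 3-5, 10-8, 13-7}

Lex-smallest maximum matching: {(1,0), (2,6), (3,5), (10,8), (13,7)}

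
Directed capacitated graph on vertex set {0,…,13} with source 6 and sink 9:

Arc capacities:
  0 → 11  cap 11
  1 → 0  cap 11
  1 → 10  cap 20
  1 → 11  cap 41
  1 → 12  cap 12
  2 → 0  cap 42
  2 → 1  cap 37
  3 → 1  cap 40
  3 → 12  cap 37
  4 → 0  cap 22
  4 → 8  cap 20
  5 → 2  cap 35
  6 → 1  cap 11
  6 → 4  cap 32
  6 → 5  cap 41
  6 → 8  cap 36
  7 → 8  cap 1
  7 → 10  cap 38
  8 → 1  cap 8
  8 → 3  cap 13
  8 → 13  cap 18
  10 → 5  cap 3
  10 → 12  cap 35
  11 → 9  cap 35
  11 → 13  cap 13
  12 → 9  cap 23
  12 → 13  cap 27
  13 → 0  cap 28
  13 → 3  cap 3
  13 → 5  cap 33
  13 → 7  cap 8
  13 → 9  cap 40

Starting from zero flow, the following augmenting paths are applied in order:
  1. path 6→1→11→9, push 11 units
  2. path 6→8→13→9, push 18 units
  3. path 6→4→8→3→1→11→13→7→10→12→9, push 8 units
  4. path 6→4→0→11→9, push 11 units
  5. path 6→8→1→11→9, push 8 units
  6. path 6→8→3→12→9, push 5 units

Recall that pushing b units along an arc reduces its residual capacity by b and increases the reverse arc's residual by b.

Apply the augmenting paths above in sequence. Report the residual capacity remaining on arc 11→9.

after path 1 (6→1→11→9, push 11): res(11,9)=24
after path 2 (6→8→13→9, push 18): res(11,9)=24
after path 3 (6→4→8→3→1→11→13→7→10→12→9, push 8): res(11,9)=24
after path 4 (6→4→0→11→9, push 11): res(11,9)=13
after path 5 (6→8→1→11→9, push 8): res(11,9)=5
after path 6 (6→8→3→12→9, push 5): res(11,9)=5

Residual capacity of (11,9): 5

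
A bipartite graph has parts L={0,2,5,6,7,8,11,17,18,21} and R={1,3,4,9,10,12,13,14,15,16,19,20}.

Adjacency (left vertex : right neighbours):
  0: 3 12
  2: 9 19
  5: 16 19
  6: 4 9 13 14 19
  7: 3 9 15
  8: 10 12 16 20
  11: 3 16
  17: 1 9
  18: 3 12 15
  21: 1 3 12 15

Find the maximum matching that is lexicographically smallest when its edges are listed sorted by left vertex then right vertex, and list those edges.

|M| = 9 (so the lex-smallest maximum matching has 9 edges)
process left vertices in ascending order; for each, take the smallest-labelled available neighbour that still permits 9 edges overall, or leave it unmatched if none does
lex-smallest matching: {0-3, 2-9, 5-19, 6-4, 7-15, 8-10, 11-16, 17-1, 18-12}

Lex-smallest maximum matching: {(0,3), (2,9), (5,19), (6,4), (7,15), (8,10), (11,16), (17,1), (18,12)}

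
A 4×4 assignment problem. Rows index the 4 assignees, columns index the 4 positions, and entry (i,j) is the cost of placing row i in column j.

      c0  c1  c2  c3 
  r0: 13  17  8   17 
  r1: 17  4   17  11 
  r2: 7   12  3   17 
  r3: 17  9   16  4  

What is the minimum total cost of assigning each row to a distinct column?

optimal assignment: row0→col2 (cost 8), row1→col1 (cost 4), row2→col0 (cost 7), row3→col3 (cost 4)
total = 8 + 4 + 7 + 4 = 23

Minimum assignment cost: 23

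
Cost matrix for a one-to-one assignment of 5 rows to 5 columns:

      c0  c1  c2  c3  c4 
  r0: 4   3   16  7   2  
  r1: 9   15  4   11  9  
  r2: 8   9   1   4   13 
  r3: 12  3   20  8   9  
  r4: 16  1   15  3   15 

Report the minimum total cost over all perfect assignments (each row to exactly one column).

optimal assignment: row0→col4 (cost 2), row1→col0 (cost 9), row2→col2 (cost 1), row3→col1 (cost 3), row4→col3 (cost 3)
total = 2 + 9 + 1 + 3 + 3 = 18

Minimum assignment cost: 18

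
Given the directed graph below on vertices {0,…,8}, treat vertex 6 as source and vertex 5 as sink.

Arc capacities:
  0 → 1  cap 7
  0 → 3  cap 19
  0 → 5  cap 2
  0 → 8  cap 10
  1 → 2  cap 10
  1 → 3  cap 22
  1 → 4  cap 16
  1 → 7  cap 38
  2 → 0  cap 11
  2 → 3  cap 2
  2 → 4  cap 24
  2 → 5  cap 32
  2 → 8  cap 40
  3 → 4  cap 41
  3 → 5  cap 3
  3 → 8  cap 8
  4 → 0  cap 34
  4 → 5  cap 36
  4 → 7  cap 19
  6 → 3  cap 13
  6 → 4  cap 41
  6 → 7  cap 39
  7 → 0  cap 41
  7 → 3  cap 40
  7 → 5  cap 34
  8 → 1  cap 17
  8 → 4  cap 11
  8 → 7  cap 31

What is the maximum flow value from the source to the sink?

Maximum flow value: 85

augment #1: 6→3→5 bottleneck 3, total now 3
augment #2: 6→4→5 bottleneck 36, total now 39
augment #3: 6→7→5 bottleneck 34, total now 73
augment #4: 6→4→0→5 bottleneck 2, total now 75
augment #5: 6→3→8→1→2→5 bottleneck 8, total now 83
augment #6: 6→4→0→1→2→5 bottleneck 2, total now 85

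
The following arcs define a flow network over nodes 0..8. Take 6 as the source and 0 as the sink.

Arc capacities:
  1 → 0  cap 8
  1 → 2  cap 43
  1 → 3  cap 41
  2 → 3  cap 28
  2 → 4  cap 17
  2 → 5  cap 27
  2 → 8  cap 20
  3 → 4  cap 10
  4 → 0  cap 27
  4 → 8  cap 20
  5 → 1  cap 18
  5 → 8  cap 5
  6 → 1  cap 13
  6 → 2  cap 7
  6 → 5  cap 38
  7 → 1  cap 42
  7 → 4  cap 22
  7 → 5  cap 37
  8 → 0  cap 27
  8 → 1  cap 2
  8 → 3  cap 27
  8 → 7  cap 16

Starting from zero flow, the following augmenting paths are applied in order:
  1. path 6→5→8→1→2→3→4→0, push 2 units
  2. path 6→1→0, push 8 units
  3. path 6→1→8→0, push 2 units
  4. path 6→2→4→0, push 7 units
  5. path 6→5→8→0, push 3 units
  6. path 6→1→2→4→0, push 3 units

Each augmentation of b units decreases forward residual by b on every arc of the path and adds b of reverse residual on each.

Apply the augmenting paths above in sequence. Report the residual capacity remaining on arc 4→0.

after path 1 (6→5→8→1→2→3→4→0, push 2): res(4,0)=25
after path 2 (6→1→0, push 8): res(4,0)=25
after path 3 (6→1→8→0, push 2): res(4,0)=25
after path 4 (6→2→4→0, push 7): res(4,0)=18
after path 5 (6→5→8→0, push 3): res(4,0)=18
after path 6 (6→1→2→4→0, push 3): res(4,0)=15

Residual capacity of (4,0): 15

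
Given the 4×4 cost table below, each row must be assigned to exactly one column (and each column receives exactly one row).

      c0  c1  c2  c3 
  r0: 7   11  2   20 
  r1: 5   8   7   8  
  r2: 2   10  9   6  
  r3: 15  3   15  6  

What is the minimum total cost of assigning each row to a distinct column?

Minimum assignment cost: 15

optimal assignment: row0→col2 (cost 2), row1→col3 (cost 8), row2→col0 (cost 2), row3→col1 (cost 3)
total = 2 + 8 + 2 + 3 = 15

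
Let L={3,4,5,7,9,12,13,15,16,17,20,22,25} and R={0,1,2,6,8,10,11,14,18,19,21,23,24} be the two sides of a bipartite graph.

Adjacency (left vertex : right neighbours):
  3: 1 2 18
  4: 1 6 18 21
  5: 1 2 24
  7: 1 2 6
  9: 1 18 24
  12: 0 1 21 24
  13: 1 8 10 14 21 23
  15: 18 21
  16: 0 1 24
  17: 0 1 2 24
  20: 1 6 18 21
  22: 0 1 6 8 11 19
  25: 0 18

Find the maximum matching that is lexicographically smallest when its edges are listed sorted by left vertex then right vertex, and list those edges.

Lex-smallest maximum matching: {(3,1), (4,6), (5,2), (9,18), (12,0), (13,8), (15,21), (16,24), (22,11)}

|M| = 9 (so the lex-smallest maximum matching has 9 edges)
process left vertices in ascending order; for each, take the smallest-labelled available neighbour that still permits 9 edges overall, or leave it unmatched if none does
lex-smallest matching: {3-1, 4-6, 5-2, 9-18, 12-0, 13-8, 15-21, 16-24, 22-11}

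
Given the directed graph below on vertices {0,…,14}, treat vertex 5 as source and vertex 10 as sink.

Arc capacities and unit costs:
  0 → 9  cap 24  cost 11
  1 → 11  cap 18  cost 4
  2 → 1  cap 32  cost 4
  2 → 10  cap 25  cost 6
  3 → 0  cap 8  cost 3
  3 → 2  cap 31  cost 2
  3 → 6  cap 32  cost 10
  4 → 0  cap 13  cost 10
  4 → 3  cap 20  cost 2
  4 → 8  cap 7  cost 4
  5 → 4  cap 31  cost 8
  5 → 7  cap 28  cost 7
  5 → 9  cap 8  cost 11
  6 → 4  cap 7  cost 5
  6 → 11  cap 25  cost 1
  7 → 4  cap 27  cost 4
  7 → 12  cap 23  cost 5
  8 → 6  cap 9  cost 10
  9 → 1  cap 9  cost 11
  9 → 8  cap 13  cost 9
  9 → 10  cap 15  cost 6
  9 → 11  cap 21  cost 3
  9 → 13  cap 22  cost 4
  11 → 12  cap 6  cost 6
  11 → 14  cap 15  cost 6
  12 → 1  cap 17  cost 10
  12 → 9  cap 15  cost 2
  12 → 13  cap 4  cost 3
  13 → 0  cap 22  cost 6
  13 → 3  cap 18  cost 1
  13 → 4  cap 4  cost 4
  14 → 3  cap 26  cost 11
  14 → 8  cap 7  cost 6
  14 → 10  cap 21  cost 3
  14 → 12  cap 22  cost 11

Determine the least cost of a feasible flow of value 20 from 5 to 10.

Minimum cost for 20 units: 352

shortest-cost path #1: 5→9→10 push 8 @ unit cost 17 (adds 136)
shortest-cost path #2: 5→4→3→2→10 push 12 @ unit cost 18 (adds 216)
total cost = 352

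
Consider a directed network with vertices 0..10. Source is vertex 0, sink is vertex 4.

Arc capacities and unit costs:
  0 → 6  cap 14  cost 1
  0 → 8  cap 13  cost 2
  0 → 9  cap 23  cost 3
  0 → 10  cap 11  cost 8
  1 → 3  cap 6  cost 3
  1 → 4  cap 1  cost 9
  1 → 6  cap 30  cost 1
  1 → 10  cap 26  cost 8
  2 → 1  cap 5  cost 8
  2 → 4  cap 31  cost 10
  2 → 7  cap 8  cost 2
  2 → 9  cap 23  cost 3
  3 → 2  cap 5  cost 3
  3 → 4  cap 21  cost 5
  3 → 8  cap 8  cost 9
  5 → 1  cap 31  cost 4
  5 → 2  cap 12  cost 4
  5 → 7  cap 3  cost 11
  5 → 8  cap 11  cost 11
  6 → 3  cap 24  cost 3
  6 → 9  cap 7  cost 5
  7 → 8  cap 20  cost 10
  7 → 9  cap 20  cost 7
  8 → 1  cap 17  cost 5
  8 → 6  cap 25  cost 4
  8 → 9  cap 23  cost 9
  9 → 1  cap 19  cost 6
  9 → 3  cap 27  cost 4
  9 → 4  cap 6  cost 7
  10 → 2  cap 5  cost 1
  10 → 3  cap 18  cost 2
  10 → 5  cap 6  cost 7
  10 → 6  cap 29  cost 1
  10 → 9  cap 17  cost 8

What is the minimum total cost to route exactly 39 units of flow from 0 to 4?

Minimum cost for 39 units: 510

shortest-cost path #1: 0→6→3→4 push 14 @ unit cost 9 (adds 126)
shortest-cost path #2: 0→9→4 push 6 @ unit cost 10 (adds 60)
shortest-cost path #3: 0→9→3→4 push 7 @ unit cost 12 (adds 84)
shortest-cost path #4: 0→8→1→4 push 1 @ unit cost 16 (adds 16)
shortest-cost path #5: 0→10→2→4 push 5 @ unit cost 19 (adds 95)
shortest-cost path #6: 0→9→3→2→4 push 5 @ unit cost 20 (adds 100)
shortest-cost path #7: 0→10→5→2→4 push 1 @ unit cost 29 (adds 29)
total cost = 510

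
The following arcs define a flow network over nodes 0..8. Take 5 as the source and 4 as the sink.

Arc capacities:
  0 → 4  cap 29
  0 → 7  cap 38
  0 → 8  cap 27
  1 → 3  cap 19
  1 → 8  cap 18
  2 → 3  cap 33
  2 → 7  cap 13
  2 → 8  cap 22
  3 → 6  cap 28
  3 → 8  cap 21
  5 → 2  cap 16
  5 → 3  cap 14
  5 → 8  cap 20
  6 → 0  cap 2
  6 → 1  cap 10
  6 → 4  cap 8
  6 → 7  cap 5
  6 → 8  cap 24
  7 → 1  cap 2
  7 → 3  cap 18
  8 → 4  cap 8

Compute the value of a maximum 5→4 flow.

Maximum flow value: 18

augment #1: 5→8→4 bottleneck 8, total now 8
augment #2: 5→3→6→4 bottleneck 8, total now 16
augment #3: 5→3→6→0→4 bottleneck 2, total now 18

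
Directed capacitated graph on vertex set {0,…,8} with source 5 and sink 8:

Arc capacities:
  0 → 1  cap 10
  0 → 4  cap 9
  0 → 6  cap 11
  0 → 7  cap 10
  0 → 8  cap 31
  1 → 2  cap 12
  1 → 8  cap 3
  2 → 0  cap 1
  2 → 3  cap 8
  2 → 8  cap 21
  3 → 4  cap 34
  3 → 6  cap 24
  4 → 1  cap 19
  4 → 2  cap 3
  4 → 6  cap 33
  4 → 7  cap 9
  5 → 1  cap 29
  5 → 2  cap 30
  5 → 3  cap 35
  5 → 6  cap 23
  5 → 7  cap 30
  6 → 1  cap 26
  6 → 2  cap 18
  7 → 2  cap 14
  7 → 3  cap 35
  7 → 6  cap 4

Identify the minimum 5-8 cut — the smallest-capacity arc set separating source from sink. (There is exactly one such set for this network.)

augment #1: 5→1→8 push 3
augment #2: 5→2→8 push 21
augment #3: 5→2→0→8 push 1
max flow = 25; residual-reachable set from 5 gives S-side
cut edges (S→T): {(1,8), (2,0), (2,8)} total cap 25

Min-cut arcs: {(1,8), (2,0), (2,8)} (total capacity 25)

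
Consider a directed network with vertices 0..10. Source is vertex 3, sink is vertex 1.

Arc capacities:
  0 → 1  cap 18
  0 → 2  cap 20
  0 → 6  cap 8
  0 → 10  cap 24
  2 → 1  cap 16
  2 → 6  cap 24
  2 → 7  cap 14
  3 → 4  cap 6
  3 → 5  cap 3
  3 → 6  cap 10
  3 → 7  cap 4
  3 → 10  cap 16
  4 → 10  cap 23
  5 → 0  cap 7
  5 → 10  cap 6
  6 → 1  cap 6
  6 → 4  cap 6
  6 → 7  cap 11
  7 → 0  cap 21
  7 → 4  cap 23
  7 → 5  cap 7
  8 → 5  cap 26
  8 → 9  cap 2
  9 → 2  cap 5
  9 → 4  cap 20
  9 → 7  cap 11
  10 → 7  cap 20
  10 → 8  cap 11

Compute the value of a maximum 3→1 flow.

augment #1: 3→6→1 bottleneck 6, total now 6
augment #2: 3→5→0→1 bottleneck 3, total now 9
augment #3: 3→7→0→1 bottleneck 4, total now 13
augment #4: 3→6→7→0→1 bottleneck 4, total now 17
augment #5: 3→10→7→0→1 bottleneck 7, total now 24
augment #6: 3→10→7→0→2→1 bottleneck 6, total now 30
augment #7: 3→10→8→9→2→1 bottleneck 2, total now 32
augment #8: 3→10→7→5→0→2→1 bottleneck 1, total now 33
augment #9: 3→4→10→7→5→0→2→1 bottleneck 3, total now 36

Maximum flow value: 36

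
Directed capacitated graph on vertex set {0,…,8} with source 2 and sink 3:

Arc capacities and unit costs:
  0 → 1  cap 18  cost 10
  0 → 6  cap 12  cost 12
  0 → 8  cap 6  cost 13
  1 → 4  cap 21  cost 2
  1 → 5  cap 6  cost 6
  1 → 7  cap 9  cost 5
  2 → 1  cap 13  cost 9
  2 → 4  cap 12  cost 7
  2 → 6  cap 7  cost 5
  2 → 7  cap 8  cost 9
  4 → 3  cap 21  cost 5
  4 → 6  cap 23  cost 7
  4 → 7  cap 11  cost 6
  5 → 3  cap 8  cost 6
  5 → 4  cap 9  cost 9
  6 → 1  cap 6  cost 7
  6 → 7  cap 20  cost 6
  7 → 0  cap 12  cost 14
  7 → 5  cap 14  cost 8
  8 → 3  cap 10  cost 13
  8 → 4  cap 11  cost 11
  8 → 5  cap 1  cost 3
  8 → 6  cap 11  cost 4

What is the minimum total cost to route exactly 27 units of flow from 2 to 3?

shortest-cost path #1: 2→4→3 push 12 @ unit cost 12 (adds 144)
shortest-cost path #2: 2→1→4→3 push 9 @ unit cost 16 (adds 144)
shortest-cost path #3: 2→1→5→3 push 4 @ unit cost 21 (adds 84)
shortest-cost path #4: 2→7→5→3 push 2 @ unit cost 23 (adds 46)
total cost = 418

Minimum cost for 27 units: 418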